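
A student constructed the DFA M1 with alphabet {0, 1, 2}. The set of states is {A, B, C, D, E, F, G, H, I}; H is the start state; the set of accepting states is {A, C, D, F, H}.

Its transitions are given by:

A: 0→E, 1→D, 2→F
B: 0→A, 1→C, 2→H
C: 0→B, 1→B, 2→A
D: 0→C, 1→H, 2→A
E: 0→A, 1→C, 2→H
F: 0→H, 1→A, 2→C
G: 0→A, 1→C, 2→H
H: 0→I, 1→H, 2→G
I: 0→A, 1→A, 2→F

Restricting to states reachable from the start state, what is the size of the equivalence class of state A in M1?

All states are reachable from the start state.
Initial partition by acceptance: {A,C,D,F,H} | {B,E,G,I}.
On input 0, block {A,C,D,F,H} splits into {A,C,H} and {D,F}.
Split {A,C,H} by δ(·,1) → {A} and {C} and {H}.
Split {B,E,G,I} by δ(·,1) → {B,E,G} and {I}.
Split {D,F} by δ(·,0) → {D} and {F}.
Stable partition: {A} | {B,E,G} | {D} | {C} | {H} | {I} | {F} — 7 equivalence classes.
The equivalence class containing A is {A}, of size 1.

1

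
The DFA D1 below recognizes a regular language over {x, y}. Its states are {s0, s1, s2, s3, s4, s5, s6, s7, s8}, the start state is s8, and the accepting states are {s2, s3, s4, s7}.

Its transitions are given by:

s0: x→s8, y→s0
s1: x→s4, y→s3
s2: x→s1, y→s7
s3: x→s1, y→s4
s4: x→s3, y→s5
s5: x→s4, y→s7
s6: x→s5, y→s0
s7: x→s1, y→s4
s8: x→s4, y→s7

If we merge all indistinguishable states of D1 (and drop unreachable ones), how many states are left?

First remove the unreachable states {s0,s2,s6}; 6 states remain.
Initial partition by acceptance: {s3,s4,s7} | {s1,s5,s8}.
On input x, block {s3,s4,s7} splits into {s3,s7} and {s4}.
Stable partition: {s3,s7} | {s1,s5,s8} | {s4} — 3 equivalence classes.

3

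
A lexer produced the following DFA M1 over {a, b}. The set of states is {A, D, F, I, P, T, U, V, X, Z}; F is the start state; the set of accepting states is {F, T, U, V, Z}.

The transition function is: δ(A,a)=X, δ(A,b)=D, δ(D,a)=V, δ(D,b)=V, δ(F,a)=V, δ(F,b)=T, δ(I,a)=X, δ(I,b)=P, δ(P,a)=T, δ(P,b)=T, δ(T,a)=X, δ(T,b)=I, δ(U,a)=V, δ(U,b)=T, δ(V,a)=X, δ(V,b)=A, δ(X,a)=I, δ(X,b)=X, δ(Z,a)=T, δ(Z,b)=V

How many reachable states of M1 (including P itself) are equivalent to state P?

First remove the unreachable states {U,Z}; 8 states remain.
P0 = {F,T,V} | {A,D,I,P,X}.
Refine {F,T,V} on symbol a: members go to different blocks, giving {T,V} and {F}.
Refine {A,D,I,P,X} on symbol a: members go to different blocks, giving {A,I,X} and {D,P}.
On input b, block {A,I,X} splits into {A,I} and {X}.
Stable partition: {T,V} | {A,I} | {F} | {D,P} | {X} — 5 equivalence classes.
The equivalence class containing P is {D,P}, of size 2.

2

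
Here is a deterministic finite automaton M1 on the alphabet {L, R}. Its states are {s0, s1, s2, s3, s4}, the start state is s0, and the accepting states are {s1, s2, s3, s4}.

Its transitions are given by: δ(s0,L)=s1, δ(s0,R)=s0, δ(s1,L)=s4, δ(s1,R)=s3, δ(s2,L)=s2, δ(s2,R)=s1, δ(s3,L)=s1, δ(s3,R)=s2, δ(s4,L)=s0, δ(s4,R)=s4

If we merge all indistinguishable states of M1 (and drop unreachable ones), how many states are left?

5

All states are reachable from the start state.
Initial partition by acceptance: {s1,s2,s3,s4} | {s0}.
On input L, block {s1,s2,s3,s4} splits into {s1,s2,s3} and {s4}.
Split {s1,s2,s3} by δ(·,L) → {s2,s3} and {s1}.
On input L, block {s2,s3} splits into {s2} and {s3}.
No further refinement is possible. Final partition (5 blocks): {s2} | {s0} | {s4} | {s1} | {s3}.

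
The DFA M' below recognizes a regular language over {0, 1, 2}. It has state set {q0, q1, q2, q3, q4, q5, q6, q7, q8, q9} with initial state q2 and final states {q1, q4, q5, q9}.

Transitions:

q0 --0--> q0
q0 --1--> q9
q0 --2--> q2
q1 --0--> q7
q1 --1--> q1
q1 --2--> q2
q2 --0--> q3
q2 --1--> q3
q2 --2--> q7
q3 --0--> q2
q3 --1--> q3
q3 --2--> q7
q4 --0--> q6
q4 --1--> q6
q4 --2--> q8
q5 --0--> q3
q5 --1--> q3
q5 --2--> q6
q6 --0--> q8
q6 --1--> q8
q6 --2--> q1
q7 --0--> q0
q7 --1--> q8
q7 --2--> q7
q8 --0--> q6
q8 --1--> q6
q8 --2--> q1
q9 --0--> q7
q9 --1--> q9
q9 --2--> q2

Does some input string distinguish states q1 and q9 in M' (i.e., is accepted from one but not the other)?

First remove the unreachable states {q4,q5}; 8 states remain.
P0 = {q1,q9} | {q0,q2,q3,q6,q7,q8}.
On input 1, block {q0,q2,q3,q6,q7,q8} splits into {q2,q3,q6,q7,q8} and {q0}.
On input 0, block {q2,q3,q6,q7,q8} splits into {q2,q3,q6,q8} and {q7}.
Split {q2,q3,q6,q8} by δ(·,2) → {q2,q3} and {q6,q8}.
The partition is now stable with 5 blocks: {q1,q9} | {q2,q3} | {q0} | {q7} | {q6,q8}.
q1 and q9 lie in the same block of the stable partition, so they are equivalent — no string distinguishes them.

No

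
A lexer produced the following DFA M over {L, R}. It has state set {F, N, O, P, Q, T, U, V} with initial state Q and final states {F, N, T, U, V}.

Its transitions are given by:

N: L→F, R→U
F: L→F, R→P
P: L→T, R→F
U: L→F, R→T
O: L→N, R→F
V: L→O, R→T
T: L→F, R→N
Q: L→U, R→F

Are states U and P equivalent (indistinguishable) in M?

States {O,V} cannot be reached from the start state, so discard them.
Initial partition by acceptance: {F,N,T,U} | {P,Q}.
Split {F,N,T,U} by δ(·,R) → {N,T,U} and {F}.
The partition is now stable with 3 blocks: {N,T,U} | {P,Q} | {F}.
U and P end up in different blocks, so they are distinguishable. For instance, the string 'ε' is accepted from only U.

No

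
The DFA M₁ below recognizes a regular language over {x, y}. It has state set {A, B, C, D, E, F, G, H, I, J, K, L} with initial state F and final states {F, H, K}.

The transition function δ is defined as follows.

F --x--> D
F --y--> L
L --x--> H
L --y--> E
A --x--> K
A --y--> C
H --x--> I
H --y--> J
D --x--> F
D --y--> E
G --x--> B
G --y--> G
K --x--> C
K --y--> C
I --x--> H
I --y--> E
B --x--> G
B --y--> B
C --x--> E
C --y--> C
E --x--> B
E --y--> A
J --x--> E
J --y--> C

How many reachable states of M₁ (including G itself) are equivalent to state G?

P0 = {F,H,K} | {A,B,C,D,E,G,I,J,L}.
Split {A,B,C,D,E,G,I,J,L} by δ(·,x) → {B,C,E,G,J} and {A,D,I,L}.
Refine {F,H,K} on symbol x: members go to different blocks, giving {F,H} and {K}.
Refine {F,H} on symbol y: members go to different blocks, giving {F} and {H}.
Refine {B,C,E,G,J} on symbol y: members go to different blocks, giving {B,C,G,J} and {E}.
Refine {B,C,G,J} on symbol x: members go to different blocks, giving {B,G} and {C,J}.
Split {A,D,I,L} by δ(·,x) → {I,L} and {A} and {D}.
No further refinement is possible. Final partition (9 blocks): {F} | {B,G} | {I,L} | {K} | {H} | {E} | {C,J} | {A} | {D}.
The equivalence class containing G is {B,G}, of size 2.

2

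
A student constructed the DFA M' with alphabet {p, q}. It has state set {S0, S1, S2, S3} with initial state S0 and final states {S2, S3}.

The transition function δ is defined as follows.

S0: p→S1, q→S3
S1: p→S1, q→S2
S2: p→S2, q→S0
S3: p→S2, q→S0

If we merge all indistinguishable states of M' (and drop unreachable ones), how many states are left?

2

All states are reachable from the start state.
P0 = {S2,S3} | {S0,S1}.
Stable partition: {S2,S3} | {S0,S1} — 2 equivalence classes.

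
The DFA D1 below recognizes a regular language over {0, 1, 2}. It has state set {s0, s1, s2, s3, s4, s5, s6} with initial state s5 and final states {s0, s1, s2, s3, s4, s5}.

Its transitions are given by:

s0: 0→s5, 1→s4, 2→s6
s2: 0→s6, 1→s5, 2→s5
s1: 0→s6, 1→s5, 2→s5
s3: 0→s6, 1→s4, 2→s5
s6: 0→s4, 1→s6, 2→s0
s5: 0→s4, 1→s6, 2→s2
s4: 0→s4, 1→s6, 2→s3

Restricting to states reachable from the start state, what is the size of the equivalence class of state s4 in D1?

States {s1} cannot be reached from the start state, so discard them.
Initial partition by acceptance: {s0,s2,s3,s4,s5} | {s6}.
Refine {s0,s2,s3,s4,s5} on symbol 0: members go to different blocks, giving {s0,s4,s5} and {s2,s3}.
Refine {s0,s4,s5} on symbol 1: members go to different blocks, giving {s4,s5} and {s0}.
No further refinement is possible. Final partition (4 blocks): {s4,s5} | {s6} | {s2,s3} | {s0}.
The equivalence class containing s4 is {s4,s5}, of size 2.

2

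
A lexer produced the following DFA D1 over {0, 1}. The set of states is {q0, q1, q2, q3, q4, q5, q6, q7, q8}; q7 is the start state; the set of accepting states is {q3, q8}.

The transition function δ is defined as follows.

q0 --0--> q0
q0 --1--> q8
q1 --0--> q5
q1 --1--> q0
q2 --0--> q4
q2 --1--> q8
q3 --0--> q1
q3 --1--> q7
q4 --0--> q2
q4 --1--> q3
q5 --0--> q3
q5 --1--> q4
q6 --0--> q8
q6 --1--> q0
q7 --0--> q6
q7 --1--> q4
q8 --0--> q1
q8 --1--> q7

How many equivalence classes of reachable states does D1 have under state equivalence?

Every state is reachable, so we keep all 9.
Initial partition by acceptance: {q3,q8} | {q0,q1,q2,q4,q5,q6,q7}.
Split {q0,q1,q2,q4,q5,q6,q7} by δ(·,0) → {q0,q1,q2,q4,q7} and {q5,q6}.
On input 0, block {q0,q1,q2,q4,q7} splits into {q0,q2,q4} and {q1,q7}.
No further refinement is possible. Final partition (4 blocks): {q3,q8} | {q0,q2,q4} | {q5,q6} | {q1,q7}.

4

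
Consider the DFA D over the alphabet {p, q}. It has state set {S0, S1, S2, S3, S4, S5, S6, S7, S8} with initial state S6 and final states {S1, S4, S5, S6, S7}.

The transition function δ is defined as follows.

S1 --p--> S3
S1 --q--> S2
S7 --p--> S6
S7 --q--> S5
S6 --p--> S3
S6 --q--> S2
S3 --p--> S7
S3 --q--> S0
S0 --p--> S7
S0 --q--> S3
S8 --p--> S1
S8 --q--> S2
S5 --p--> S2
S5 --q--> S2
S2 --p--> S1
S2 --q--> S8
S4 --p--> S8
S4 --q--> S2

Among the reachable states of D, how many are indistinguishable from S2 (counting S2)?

States {S4} cannot be reached from the start state, so discard them.
Initial partition by acceptance: {S1,S5,S6,S7} | {S0,S2,S3,S8}.
Split {S1,S5,S6,S7} by δ(·,p) → {S1,S5,S6} and {S7}.
On input p, block {S0,S2,S3,S8} splits into {S0,S3} and {S2,S8}.
On input p, block {S1,S5,S6} splits into {S1,S6} and {S5}.
Stable partition: {S1,S6} | {S0,S3} | {S7} | {S2,S8} | {S5} — 5 equivalence classes.
The equivalence class containing S2 is {S2,S8}, of size 2.

2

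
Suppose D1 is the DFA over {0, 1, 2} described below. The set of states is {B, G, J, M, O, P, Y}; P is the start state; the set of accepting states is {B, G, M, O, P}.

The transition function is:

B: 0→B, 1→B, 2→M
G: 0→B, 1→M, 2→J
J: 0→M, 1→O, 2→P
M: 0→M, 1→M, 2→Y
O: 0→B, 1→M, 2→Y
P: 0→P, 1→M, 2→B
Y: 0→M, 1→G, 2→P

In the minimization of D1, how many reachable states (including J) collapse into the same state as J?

2

Initial partition by acceptance: {B,G,M,O,P} | {J,Y}.
Refine {B,G,M,O,P} on symbol 2: members go to different blocks, giving {G,M,O} and {B,P}.
Split {G,M,O} by δ(·,0) → {G,O} and {M}.
Split {B,P} by δ(·,1) → {B} and {P}.
Stable partition: {G,O} | {J,Y} | {B} | {M} | {P} — 5 equivalence classes.
The equivalence class containing J is {J,Y}, of size 2.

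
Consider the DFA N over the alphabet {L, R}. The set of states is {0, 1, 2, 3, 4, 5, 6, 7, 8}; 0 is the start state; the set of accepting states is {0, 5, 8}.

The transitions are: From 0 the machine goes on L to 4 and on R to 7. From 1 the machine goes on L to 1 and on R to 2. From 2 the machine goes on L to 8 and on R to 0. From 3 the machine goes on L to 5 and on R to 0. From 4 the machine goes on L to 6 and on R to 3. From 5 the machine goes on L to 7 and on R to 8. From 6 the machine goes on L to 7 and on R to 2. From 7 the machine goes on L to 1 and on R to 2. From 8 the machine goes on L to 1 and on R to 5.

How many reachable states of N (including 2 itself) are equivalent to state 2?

Every state is reachable, so we keep all 9.
Initial partition by acceptance: {0,5,8} | {1,2,3,4,6,7}.
Split {0,5,8} by δ(·,R) → {5,8} and {0}.
Split {1,2,3,4,6,7} by δ(·,L) → {1,4,6,7} and {2,3}.
The partition is now stable with 4 blocks: {5,8} | {1,4,6,7} | {0} | {2,3}.
The equivalence class containing 2 is {2,3}, of size 2.

2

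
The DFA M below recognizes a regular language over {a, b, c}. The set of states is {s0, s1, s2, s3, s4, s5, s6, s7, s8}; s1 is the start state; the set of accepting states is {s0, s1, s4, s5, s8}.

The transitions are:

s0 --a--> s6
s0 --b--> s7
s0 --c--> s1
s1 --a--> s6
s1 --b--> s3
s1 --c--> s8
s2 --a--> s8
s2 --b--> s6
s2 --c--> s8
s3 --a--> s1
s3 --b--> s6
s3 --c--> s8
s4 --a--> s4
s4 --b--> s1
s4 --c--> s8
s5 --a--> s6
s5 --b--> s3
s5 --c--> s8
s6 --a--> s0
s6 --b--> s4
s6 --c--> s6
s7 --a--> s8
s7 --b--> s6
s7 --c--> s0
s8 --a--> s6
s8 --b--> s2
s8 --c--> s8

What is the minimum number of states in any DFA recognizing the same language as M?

4

First remove the unreachable states {s5}; 8 states remain.
Start with accepting vs non-accepting: {s0,s1,s4,s8} | {s2,s3,s6,s7}.
On input a, block {s0,s1,s4,s8} splits into {s0,s1,s8} and {s4}.
Split {s2,s3,s6,s7} by δ(·,b) → {s2,s3,s7} and {s6}.
The partition is now stable with 4 blocks: {s0,s1,s8} | {s2,s3,s7} | {s4} | {s6}.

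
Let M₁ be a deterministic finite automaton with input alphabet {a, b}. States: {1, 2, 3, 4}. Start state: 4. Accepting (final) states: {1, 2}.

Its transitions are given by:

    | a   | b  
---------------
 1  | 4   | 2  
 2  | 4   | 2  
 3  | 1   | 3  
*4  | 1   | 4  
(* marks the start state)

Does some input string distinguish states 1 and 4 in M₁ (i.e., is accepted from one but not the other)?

Yes

First remove the unreachable states {3}; 3 states remain.
Initial partition by acceptance: {1,2} | {4}.
No further refinement is possible. Final partition (2 blocks): {1,2} | {4}.
1 and 4 end up in different blocks, so they are distinguishable. For instance, the string 'ε' is accepted from only 1.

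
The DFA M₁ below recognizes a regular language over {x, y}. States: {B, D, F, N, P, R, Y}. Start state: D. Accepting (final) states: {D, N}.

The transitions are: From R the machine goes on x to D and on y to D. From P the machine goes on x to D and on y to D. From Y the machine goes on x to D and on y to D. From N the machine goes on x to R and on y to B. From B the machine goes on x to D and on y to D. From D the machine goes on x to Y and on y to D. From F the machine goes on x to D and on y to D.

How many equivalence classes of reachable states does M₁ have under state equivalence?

Reachable states from the start: {D,Y}. Unreachable: {B,F,N,P,R} — drop them.
Initial partition by acceptance: {D} | {Y}.
Stable partition: {D} | {Y} — 2 equivalence classes.

2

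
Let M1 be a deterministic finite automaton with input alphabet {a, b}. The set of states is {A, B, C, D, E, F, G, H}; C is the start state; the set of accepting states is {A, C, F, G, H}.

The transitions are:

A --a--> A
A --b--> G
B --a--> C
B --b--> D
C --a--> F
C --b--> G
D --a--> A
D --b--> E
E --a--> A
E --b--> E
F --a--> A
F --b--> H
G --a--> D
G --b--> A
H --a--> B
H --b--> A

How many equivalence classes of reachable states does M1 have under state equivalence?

3

Initial partition by acceptance: {A,C,F,G,H} | {B,D,E}.
Split {A,C,F,G,H} by δ(·,a) → {A,C,F} and {G,H}.
The partition is now stable with 3 blocks: {A,C,F} | {B,D,E} | {G,H}.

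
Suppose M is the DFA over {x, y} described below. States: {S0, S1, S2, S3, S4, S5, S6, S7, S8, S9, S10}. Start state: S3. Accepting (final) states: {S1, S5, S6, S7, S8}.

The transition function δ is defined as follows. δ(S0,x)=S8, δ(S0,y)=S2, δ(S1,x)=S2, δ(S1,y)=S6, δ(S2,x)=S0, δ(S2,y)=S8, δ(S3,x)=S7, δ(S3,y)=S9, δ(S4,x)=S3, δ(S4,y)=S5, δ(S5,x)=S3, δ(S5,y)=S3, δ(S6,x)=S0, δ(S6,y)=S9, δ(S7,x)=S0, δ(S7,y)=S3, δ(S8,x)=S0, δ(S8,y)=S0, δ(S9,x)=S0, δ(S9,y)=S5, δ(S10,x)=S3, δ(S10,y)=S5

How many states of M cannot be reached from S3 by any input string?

4

Starting at S3 and following transitions, the reachable set is {S0, S2, S3, S5, S7, S8, S9}. That leaves S1, S4, S6, S10 unreachable — 4 in total.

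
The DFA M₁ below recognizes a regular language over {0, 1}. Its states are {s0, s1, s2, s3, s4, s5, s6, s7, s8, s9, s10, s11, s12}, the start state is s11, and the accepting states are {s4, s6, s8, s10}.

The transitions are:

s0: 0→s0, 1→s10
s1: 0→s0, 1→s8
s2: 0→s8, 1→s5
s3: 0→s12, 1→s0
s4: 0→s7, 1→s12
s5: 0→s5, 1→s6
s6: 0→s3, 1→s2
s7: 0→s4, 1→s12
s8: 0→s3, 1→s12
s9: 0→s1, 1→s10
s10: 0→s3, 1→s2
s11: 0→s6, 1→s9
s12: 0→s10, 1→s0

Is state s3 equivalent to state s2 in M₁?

States {s4,s7} cannot be reached from the start state, so discard them.
P0 = {s6,s8,s10} | {s0,s1,s2,s3,s5,s9,s11,s12}.
On input 0, block {s0,s1,s2,s3,s5,s9,s11,s12} splits into {s0,s1,s3,s5,s9} and {s2,s11,s12}.
On input 0, block {s0,s1,s3,s5,s9} splits into {s0,s1,s5,s9} and {s3}.
Stable partition: {s6,s8,s10} | {s0,s1,s5,s9} | {s2,s11,s12} | {s3} — 4 equivalence classes.
s3 and s2 end up in different blocks, so they are distinguishable. For instance, the string '0' is accepted from only s2.

No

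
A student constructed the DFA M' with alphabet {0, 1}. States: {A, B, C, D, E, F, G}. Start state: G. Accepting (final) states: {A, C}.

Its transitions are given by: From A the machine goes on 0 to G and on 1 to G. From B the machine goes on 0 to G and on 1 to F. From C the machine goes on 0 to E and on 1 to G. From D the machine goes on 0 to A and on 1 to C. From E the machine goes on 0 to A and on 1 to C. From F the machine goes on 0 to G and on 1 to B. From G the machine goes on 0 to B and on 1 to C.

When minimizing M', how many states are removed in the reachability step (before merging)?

BFS from G reaches {A, B, C, E, F, G}; the 1 state(s) D are never visited.

1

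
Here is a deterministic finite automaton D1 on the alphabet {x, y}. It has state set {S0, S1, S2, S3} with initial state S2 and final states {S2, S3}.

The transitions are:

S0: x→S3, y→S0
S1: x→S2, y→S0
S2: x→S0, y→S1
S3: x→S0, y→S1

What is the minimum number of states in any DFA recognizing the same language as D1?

All states are reachable from the start state.
Start with accepting vs non-accepting: {S2,S3} | {S0,S1}.
No further refinement is possible. Final partition (2 blocks): {S2,S3} | {S0,S1}.

2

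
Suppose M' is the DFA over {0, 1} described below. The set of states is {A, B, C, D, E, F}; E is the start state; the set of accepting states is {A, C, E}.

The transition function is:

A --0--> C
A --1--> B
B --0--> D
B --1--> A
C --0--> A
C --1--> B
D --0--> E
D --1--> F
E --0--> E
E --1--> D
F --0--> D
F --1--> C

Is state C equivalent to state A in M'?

All states are reachable from the start state.
Initial partition by acceptance: {A,C,E} | {B,D,F}.
Refine {B,D,F} on symbol 0: members go to different blocks, giving {B,F} and {D}.
Refine {A,C,E} on symbol 1: members go to different blocks, giving {A,C} and {E}.
Stable partition: {A,C} | {B,F} | {D} | {E} — 4 equivalence classes.
C and A lie in the same block of the stable partition, so they are equivalent — no string distinguishes them.

Yes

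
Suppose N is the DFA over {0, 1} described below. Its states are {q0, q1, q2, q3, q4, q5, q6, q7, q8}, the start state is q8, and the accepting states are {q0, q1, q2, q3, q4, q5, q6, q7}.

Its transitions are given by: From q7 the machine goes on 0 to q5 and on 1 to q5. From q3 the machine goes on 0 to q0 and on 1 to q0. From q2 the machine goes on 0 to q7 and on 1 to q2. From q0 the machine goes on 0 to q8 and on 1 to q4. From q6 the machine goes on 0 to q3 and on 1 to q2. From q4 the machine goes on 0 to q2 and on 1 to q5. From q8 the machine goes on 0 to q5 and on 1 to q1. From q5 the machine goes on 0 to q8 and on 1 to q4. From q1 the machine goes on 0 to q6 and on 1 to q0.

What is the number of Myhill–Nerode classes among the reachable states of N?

5

Initial partition by acceptance: {q0,q1,q2,q3,q4,q5,q6,q7} | {q8}.
Split {q0,q1,q2,q3,q4,q5,q6,q7} by δ(·,0) → {q1,q2,q3,q4,q6,q7} and {q0,q5}.
Split {q1,q2,q3,q4,q6,q7} by δ(·,0) → {q1,q2,q4,q6} and {q3,q7}.
Split {q1,q2,q4,q6} by δ(·,0) → {q1,q4} and {q2,q6}.
No further refinement is possible. Final partition (5 blocks): {q1,q4} | {q8} | {q0,q5} | {q3,q7} | {q2,q6}.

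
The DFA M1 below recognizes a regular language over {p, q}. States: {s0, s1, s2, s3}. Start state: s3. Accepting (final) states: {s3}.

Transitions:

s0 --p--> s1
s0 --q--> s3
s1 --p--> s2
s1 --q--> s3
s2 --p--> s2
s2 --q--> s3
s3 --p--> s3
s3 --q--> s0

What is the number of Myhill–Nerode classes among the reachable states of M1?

Every state is reachable, so we keep all 4.
P0 = {s3} | {s0,s1,s2}.
The partition is now stable with 2 blocks: {s3} | {s0,s1,s2}.

2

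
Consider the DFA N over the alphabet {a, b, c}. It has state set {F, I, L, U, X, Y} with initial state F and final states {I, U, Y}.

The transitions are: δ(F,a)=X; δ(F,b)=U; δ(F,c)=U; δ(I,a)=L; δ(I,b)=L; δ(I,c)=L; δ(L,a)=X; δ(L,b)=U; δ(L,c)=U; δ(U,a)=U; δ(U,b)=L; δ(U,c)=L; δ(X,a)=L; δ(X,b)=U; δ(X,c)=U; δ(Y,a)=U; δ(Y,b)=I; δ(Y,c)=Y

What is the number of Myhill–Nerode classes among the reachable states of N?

2

States {I,Y} cannot be reached from the start state, so discard them.
Initial partition by acceptance: {U} | {F,L,X}.
The partition is now stable with 2 blocks: {U} | {F,L,X}.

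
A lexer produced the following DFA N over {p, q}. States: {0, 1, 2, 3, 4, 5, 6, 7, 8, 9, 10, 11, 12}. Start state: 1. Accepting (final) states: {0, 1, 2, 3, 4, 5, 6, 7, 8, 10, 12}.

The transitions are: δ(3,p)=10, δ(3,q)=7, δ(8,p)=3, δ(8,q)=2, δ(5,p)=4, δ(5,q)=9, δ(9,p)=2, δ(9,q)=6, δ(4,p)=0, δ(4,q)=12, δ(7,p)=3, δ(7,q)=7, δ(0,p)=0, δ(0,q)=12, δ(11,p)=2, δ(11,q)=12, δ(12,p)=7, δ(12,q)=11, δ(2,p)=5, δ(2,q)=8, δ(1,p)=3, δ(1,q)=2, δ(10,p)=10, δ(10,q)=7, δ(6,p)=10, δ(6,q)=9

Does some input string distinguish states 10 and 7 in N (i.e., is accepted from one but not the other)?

Every state is reachable, so we keep all 13.
P0 = {0,1,2,3,4,5,6,7,8,10,12} | {9,11}.
Refine {0,1,2,3,4,5,6,7,8,10,12} on symbol q: members go to different blocks, giving {0,1,2,3,4,7,8,10} and {5,6,12}.
On input p, block {0,1,2,3,4,7,8,10} splits into {0,1,3,4,7,8,10} and {2}.
Split {0,1,3,4,7,8,10} by δ(·,q) → {3,7,10} and {0,4} and {1,8}.
On input p, block {5,6,12} splits into {6,12} and {5}.
Stable partition: {3,7,10} | {9,11} | {6,12} | {2} | {0,4} | {1,8} | {5} — 7 equivalence classes.
10 and 7 lie in the same block of the stable partition, so they are equivalent — no string distinguishes them.

No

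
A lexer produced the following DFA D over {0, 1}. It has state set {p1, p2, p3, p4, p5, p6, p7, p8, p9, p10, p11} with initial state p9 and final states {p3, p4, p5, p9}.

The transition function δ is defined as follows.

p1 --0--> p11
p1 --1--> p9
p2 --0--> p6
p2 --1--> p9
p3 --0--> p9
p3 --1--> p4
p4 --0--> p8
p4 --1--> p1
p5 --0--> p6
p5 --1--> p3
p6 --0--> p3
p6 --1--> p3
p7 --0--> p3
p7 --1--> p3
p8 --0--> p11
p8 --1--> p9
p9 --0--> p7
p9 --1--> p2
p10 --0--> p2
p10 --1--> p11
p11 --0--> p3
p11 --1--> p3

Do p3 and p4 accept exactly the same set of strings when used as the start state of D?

No

Reachable states from the start: {p1,p2,p3,p4,p6,p7,p8,p9,p11}. Unreachable: {p5,p10} — drop them.
Initial partition by acceptance: {p3,p4,p9} | {p1,p2,p6,p7,p8,p11}.
On input 0, block {p3,p4,p9} splits into {p4,p9} and {p3}.
On input 0, block {p1,p2,p6,p7,p8,p11} splits into {p1,p2,p8} and {p6,p7,p11}.
Split {p4,p9} by δ(·,0) → {p4} and {p9}.
No further refinement is possible. Final partition (5 blocks): {p4} | {p1,p2,p8} | {p3} | {p6,p7,p11} | {p9}.
p3 and p4 end up in different blocks, so they are distinguishable. For instance, the string '0' is accepted from only p3.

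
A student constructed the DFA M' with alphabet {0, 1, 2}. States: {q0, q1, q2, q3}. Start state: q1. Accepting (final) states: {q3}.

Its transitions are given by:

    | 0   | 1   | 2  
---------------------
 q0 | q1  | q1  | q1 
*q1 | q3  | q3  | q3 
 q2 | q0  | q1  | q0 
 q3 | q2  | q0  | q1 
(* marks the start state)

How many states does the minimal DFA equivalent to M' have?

4

Every state is reachable, so we keep all 4.
Initial partition by acceptance: {q3} | {q0,q1,q2}.
Split {q0,q1,q2} by δ(·,0) → {q0,q2} and {q1}.
Refine {q0,q2} on symbol 0: members go to different blocks, giving {q0} and {q2}.
Stable partition: {q3} | {q0} | {q1} | {q2} — 4 equivalence classes.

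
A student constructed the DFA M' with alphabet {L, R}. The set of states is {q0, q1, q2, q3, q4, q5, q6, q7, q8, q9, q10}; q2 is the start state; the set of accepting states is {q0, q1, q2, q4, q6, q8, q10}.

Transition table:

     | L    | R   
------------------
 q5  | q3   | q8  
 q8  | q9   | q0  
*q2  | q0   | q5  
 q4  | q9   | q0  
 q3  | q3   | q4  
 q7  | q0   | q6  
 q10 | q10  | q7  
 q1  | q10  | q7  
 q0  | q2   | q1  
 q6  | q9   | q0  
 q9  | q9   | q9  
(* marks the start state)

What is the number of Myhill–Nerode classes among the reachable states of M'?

7

Initial partition by acceptance: {q0,q1,q2,q4,q6,q8,q10} | {q3,q5,q7,q9}.
Split {q0,q1,q2,q4,q6,q8,q10} by δ(·,L) → {q0,q1,q2,q10} and {q4,q6,q8}.
On input R, block {q0,q1,q2,q10} splits into {q1,q2,q10} and {q0}.
Split {q1,q2,q10} by δ(·,L) → {q1,q10} and {q2}.
Refine {q3,q5,q7,q9} on symbol L: members go to different blocks, giving {q3,q5,q9} and {q7}.
Refine {q3,q5,q9} on symbol R: members go to different blocks, giving {q3,q5} and {q9}.
The partition is now stable with 7 blocks: {q1,q10} | {q3,q5} | {q4,q6,q8} | {q0} | {q2} | {q7} | {q9}.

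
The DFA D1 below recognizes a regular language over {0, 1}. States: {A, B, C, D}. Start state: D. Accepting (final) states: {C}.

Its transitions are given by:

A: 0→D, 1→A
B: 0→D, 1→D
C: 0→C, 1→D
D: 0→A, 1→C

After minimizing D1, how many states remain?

3

Reachable states from the start: {A,C,D}. Unreachable: {B} — drop them.
P0 = {C} | {A,D}.
Refine {A,D} on symbol 1: members go to different blocks, giving {A} and {D}.
The partition is now stable with 3 blocks: {C} | {A} | {D}.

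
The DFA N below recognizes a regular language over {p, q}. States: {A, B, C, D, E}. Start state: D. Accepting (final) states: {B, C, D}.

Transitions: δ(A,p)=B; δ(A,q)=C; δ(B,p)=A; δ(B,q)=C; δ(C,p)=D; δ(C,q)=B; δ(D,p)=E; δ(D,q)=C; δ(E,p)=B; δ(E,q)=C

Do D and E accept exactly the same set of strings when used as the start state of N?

No

Start with accepting vs non-accepting: {B,C,D} | {A,E}.
Split {B,C,D} by δ(·,p) → {B,D} and {C}.
The partition is now stable with 3 blocks: {B,D} | {A,E} | {C}.
D and E end up in different blocks, so they are distinguishable. For instance, the string 'ε' is accepted from only D.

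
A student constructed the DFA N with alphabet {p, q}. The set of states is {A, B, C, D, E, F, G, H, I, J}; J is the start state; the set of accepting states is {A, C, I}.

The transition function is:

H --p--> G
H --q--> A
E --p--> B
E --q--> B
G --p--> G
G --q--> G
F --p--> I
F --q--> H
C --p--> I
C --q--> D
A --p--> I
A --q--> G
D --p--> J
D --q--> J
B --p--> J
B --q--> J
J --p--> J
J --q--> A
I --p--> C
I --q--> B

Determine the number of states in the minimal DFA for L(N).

5

First remove the unreachable states {E,F,H}; 7 states remain.
Start with accepting vs non-accepting: {A,C,I} | {B,D,G,J}.
Refine {B,D,G,J} on symbol q: members go to different blocks, giving {B,D,G} and {J}.
On input p, block {B,D,G} splits into {B,D} and {G}.
On input q, block {A,C,I} splits into {C,I} and {A}.
Stable partition: {C,I} | {B,D} | {J} | {G} | {A} — 5 equivalence classes.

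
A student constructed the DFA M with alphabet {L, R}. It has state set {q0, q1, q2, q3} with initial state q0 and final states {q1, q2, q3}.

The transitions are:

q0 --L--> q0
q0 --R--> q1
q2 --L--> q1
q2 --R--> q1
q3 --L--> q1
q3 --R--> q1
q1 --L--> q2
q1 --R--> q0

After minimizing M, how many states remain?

States {q3} cannot be reached from the start state, so discard them.
Start with accepting vs non-accepting: {q1,q2} | {q0}.
On input R, block {q1,q2} splits into {q1} and {q2}.
The partition is now stable with 3 blocks: {q1} | {q0} | {q2}.

3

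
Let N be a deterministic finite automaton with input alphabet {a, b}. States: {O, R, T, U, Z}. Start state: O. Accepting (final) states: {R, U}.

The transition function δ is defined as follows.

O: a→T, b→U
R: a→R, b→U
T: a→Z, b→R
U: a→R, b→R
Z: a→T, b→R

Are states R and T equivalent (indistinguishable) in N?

No

Start with accepting vs non-accepting: {R,U} | {O,T,Z}.
The partition is now stable with 2 blocks: {R,U} | {O,T,Z}.
R and T end up in different blocks, so they are distinguishable. For instance, the string 'ε' is accepted from only R.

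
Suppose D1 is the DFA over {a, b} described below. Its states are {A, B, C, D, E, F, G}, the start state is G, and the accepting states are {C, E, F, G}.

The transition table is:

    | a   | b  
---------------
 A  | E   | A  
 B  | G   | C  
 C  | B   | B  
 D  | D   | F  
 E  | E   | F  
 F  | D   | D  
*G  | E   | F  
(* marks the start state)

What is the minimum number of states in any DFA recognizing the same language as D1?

3

First remove the unreachable states {A,B,C}; 4 states remain.
P0 = {E,F,G} | {D}.
Split {E,F,G} by δ(·,a) → {E,G} and {F}.
Stable partition: {E,G} | {D} | {F} — 3 equivalence classes.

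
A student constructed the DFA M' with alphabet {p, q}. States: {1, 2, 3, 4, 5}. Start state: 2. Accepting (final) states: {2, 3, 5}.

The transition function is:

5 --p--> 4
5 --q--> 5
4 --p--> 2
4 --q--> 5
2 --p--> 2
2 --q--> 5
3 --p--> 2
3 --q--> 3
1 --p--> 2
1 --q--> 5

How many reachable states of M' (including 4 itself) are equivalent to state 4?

1

First remove the unreachable states {1,3}; 3 states remain.
Initial partition by acceptance: {2,5} | {4}.
Refine {2,5} on symbol p: members go to different blocks, giving {2} and {5}.
Stable partition: {2} | {4} | {5} — 3 equivalence classes.
The equivalence class containing 4 is {4}, of size 1.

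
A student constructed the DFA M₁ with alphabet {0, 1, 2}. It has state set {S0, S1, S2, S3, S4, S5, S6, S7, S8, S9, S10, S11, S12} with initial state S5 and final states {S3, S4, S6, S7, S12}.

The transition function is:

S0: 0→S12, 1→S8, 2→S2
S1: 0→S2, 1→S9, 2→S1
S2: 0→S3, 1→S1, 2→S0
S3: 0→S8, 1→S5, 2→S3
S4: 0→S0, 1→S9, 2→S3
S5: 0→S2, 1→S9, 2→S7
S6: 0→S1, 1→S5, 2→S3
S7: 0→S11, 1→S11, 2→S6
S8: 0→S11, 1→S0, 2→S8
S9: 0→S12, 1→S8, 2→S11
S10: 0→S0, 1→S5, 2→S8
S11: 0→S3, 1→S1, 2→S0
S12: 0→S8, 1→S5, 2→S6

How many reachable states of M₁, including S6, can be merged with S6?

States {S4,S10} cannot be reached from the start state, so discard them.
Start with accepting vs non-accepting: {S3,S6,S7,S12} | {S0,S1,S2,S5,S8,S9,S11}.
Split {S0,S1,S2,S5,S8,S9,S11} by δ(·,0) → {S0,S2,S9,S11} and {S1,S5,S8}.
Refine {S3,S6,S7,S12} on symbol 0: members go to different blocks, giving {S3,S6,S12} and {S7}.
Split {S1,S5,S8} by δ(·,2) → {S1,S8} and {S5}.
Stable partition: {S3,S6,S12} | {S0,S2,S9,S11} | {S1,S8} | {S7} | {S5} — 5 equivalence classes.
The equivalence class containing S6 is {S3,S6,S12}, of size 3.

3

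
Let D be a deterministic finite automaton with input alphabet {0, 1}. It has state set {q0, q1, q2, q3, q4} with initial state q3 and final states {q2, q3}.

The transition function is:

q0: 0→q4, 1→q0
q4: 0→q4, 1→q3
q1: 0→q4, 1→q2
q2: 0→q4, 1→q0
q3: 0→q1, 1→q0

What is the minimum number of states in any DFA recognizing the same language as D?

3

All states are reachable from the start state.
Initial partition by acceptance: {q2,q3} | {q0,q1,q4}.
Refine {q0,q1,q4} on symbol 1: members go to different blocks, giving {q1,q4} and {q0}.
No further refinement is possible. Final partition (3 blocks): {q2,q3} | {q1,q4} | {q0}.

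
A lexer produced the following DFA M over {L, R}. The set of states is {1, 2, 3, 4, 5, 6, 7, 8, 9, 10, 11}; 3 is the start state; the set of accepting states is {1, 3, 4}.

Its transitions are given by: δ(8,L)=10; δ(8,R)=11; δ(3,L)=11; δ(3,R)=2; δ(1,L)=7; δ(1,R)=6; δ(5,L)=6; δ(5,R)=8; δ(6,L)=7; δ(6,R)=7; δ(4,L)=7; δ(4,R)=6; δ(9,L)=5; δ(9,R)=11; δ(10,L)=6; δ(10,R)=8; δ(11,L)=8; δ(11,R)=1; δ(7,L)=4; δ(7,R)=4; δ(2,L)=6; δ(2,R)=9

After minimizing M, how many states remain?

7

Every state is reachable, so we keep all 11.
Start with accepting vs non-accepting: {1,3,4} | {2,5,6,7,8,9,10,11}.
On input L, block {2,5,6,7,8,9,10,11} splits into {2,5,6,8,9,10,11} and {7}.
Split {1,3,4} by δ(·,L) → {1,4} and {3}.
Refine {2,5,6,8,9,10,11} on symbol L: members go to different blocks, giving {2,5,8,9,10,11} and {6}.
Split {2,5,8,9,10,11} by δ(·,L) → {2,5,10} and {8,9,11}.
Split {8,9,11} by δ(·,L) → {8,9} and {11}.
No further refinement is possible. Final partition (7 blocks): {1,4} | {2,5,10} | {7} | {3} | {6} | {8,9} | {11}.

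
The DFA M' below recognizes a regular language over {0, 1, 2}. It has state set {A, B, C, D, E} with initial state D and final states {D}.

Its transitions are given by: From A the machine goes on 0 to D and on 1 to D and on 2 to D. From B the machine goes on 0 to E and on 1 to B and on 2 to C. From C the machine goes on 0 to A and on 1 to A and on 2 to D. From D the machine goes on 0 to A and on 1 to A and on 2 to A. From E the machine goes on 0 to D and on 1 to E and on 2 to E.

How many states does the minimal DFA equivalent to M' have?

2

Reachable states from the start: {A,D}. Unreachable: {B,C,E} — drop them.
Start with accepting vs non-accepting: {D} | {A}.
The partition is now stable with 2 blocks: {D} | {A}.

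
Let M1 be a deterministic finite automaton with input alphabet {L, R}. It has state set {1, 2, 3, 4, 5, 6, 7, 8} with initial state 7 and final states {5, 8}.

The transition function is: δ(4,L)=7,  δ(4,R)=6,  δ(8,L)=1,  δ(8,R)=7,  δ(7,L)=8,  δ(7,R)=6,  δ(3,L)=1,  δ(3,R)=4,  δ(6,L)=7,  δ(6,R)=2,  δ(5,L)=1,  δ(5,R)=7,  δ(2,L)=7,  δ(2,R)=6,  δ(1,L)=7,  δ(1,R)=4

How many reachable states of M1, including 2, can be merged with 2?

4

Reachable states from the start: {1,2,4,6,7,8}. Unreachable: {3,5} — drop them.
Start with accepting vs non-accepting: {8} | {1,2,4,6,7}.
On input L, block {1,2,4,6,7} splits into {1,2,4,6} and {7}.
Stable partition: {8} | {1,2,4,6} | {7} — 3 equivalence classes.
State 2 belongs to the block {1,2,4,6}, which has 4 states.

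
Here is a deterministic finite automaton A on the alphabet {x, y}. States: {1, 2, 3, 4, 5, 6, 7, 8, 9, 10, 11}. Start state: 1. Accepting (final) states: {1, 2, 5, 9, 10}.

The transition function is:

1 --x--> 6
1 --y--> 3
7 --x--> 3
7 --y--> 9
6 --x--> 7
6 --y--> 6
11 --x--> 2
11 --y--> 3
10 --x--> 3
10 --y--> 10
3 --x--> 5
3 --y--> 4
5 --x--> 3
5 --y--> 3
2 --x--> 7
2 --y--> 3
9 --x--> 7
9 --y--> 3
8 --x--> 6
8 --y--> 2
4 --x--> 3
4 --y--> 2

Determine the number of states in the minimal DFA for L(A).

Reachable states from the start: {1,2,3,4,5,6,7,9}. Unreachable: {8,10,11} — drop them.
Initial partition by acceptance: {1,2,5,9} | {3,4,6,7}.
Refine {3,4,6,7} on symbol x: members go to different blocks, giving {4,6,7} and {3}.
Split {1,2,5,9} by δ(·,x) → {1,2,9} and {5}.
Refine {4,6,7} on symbol x: members go to different blocks, giving {4,7} and {6}.
Refine {1,2,9} on symbol x: members go to different blocks, giving {2,9} and {1}.
Stable partition: {2,9} | {4,7} | {3} | {5} | {6} | {1} — 6 equivalence classes.

6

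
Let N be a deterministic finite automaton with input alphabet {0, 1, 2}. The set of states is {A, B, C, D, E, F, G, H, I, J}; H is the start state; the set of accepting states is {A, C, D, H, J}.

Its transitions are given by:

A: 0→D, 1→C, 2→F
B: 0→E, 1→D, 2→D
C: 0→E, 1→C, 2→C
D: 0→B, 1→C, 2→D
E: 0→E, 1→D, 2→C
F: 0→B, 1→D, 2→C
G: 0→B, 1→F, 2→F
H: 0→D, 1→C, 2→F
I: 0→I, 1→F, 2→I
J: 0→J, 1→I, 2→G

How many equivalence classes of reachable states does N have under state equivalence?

3

Reachable states from the start: {B,C,D,E,F,H}. Unreachable: {A,G,I,J} — drop them.
Start with accepting vs non-accepting: {C,D,H} | {B,E,F}.
Split {C,D,H} by δ(·,0) → {C,D} and {H}.
Stable partition: {C,D} | {B,E,F} | {H} — 3 equivalence classes.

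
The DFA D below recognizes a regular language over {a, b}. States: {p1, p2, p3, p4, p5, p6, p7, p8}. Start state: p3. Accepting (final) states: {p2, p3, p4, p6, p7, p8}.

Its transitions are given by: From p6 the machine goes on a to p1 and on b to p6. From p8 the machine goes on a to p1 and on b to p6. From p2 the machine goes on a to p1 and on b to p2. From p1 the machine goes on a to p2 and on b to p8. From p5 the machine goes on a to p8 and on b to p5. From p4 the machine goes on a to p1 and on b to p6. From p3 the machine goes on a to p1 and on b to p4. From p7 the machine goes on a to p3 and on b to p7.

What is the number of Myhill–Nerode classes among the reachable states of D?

First remove the unreachable states {p5,p7}; 6 states remain.
P0 = {p2,p3,p4,p6,p8} | {p1}.
The partition is now stable with 2 blocks: {p2,p3,p4,p6,p8} | {p1}.

2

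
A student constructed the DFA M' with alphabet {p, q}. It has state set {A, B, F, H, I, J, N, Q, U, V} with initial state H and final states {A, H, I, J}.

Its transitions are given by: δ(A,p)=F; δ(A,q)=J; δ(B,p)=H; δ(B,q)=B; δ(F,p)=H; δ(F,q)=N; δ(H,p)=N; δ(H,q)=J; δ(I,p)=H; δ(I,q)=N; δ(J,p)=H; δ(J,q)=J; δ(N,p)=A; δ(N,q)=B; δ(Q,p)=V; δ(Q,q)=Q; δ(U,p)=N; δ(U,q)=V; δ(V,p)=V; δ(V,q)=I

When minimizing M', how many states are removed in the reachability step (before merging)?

Starting at H and following transitions, the reachable set is {A, B, F, H, J, N}. That leaves I, Q, U, V unreachable — 4 in total.

4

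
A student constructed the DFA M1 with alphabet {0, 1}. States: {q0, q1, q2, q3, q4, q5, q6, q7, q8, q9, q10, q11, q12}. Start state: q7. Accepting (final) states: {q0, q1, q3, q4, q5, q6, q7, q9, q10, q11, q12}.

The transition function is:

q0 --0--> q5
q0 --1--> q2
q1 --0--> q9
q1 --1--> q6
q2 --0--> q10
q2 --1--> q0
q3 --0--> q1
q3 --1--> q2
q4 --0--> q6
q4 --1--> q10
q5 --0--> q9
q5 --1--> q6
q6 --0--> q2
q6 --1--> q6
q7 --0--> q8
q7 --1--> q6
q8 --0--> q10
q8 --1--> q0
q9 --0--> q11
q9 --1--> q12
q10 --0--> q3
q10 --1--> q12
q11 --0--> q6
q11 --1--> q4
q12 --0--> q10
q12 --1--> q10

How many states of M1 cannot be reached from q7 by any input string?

A breadth-first search from the start state visits every state.

0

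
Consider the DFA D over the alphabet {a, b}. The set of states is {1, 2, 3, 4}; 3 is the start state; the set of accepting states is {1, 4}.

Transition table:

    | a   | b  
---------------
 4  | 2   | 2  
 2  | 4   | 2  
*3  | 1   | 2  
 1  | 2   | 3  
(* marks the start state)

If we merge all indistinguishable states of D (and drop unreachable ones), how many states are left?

2

Every state is reachable, so we keep all 4.
Initial partition by acceptance: {1,4} | {2,3}.
Stable partition: {1,4} | {2,3} — 2 equivalence classes.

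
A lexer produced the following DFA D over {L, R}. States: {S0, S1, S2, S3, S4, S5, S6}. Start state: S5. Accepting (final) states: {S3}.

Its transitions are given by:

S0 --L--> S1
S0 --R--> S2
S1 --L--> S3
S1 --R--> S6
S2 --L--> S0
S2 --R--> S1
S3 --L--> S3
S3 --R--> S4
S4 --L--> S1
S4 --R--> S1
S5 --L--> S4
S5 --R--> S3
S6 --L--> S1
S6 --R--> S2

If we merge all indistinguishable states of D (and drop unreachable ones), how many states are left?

All states are reachable from the start state.
Initial partition by acceptance: {S3} | {S0,S1,S2,S4,S5,S6}.
Split {S0,S1,S2,S4,S5,S6} by δ(·,L) → {S0,S2,S4,S5,S6} and {S1}.
Split {S0,S2,S4,S5,S6} by δ(·,L) → {S0,S4,S6} and {S2,S5}.
Refine {S0,S4,S6} on symbol R: members go to different blocks, giving {S0,S6} and {S4}.
Split {S2,S5} by δ(·,L) → {S2} and {S5}.
The partition is now stable with 6 blocks: {S3} | {S0,S6} | {S1} | {S2} | {S4} | {S5}.

6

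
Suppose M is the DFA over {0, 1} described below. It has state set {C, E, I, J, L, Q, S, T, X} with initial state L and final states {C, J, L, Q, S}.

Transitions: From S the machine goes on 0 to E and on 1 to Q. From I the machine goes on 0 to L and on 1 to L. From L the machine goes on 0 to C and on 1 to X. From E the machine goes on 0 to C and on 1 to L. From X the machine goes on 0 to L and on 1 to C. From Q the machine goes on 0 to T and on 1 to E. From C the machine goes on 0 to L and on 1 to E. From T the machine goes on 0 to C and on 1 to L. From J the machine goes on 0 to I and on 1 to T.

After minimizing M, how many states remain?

First remove the unreachable states {I,J,Q,S,T}; 4 states remain.
P0 = {C,L} | {E,X}.
The partition is now stable with 2 blocks: {C,L} | {E,X}.

2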